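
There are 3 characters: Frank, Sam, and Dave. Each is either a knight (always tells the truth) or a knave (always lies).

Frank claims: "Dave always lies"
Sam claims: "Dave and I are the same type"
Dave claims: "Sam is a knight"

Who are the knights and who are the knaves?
Frank is a knave.
Sam is a knight.
Dave is a knight.

Verification:
- Frank (knave) says "Dave always lies" - this is FALSE (a lie) because Dave is a knight.
- Sam (knight) says "Dave and I are the same type" - this is TRUE because Sam is a knight and Dave is a knight.
- Dave (knight) says "Sam is a knight" - this is TRUE because Sam is a knight.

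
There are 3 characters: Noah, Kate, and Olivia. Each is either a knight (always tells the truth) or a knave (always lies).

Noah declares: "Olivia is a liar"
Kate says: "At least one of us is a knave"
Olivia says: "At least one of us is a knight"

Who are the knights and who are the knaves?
Noah is a knave.
Kate is a knight.
Olivia is a knight.

Verification:
- Noah (knave) says "Olivia is a liar" - this is FALSE (a lie) because Olivia is a knight.
- Kate (knight) says "At least one of us is a knave" - this is TRUE because Noah is a knave.
- Olivia (knight) says "At least one of us is a knight" - this is TRUE because Kate and Olivia are knights.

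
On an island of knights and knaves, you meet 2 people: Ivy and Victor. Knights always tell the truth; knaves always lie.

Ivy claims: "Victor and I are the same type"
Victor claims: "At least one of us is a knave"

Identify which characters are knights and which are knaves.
Ivy is a knave.
Victor is a knight.

Verification:
- Ivy (knave) says "Victor and I are the same type" - this is FALSE (a lie) because Ivy is a knave and Victor is a knight.
- Victor (knight) says "At least one of us is a knave" - this is TRUE because Ivy is a knave.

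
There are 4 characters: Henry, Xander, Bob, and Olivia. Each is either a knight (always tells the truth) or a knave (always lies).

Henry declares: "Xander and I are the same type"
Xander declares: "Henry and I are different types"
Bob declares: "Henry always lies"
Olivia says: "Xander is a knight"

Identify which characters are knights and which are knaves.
Henry is a knave.
Xander is a knight.
Bob is a knight.
Olivia is a knight.

Verification:
- Henry (knave) says "Xander and I are the same type" - this is FALSE (a lie) because Henry is a knave and Xander is a knight.
- Xander (knight) says "Henry and I are different types" - this is TRUE because Xander is a knight and Henry is a knave.
- Bob (knight) says "Henry always lies" - this is TRUE because Henry is a knave.
- Olivia (knight) says "Xander is a knight" - this is TRUE because Xander is a knight.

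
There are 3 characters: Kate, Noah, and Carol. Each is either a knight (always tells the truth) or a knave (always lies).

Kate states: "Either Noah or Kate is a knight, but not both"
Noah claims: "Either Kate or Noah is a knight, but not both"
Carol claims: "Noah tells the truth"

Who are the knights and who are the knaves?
Kate is a knave.
Noah is a knave.
Carol is a knave.

Verification:
- Kate (knave) says "Either Noah or Kate is a knight, but not both" - this is FALSE (a lie) because Noah is a knave and Kate is a knave.
- Noah (knave) says "Either Kate or Noah is a knight, but not both" - this is FALSE (a lie) because Kate is a knave and Noah is a knave.
- Carol (knave) says "Noah tells the truth" - this is FALSE (a lie) because Noah is a knave.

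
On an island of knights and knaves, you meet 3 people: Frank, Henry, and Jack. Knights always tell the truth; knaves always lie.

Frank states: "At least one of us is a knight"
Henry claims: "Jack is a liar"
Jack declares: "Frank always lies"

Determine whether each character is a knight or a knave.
Frank is a knight.
Henry is a knight.
Jack is a knave.

Verification:
- Frank (knight) says "At least one of us is a knight" - this is TRUE because Frank and Henry are knights.
- Henry (knight) says "Jack is a liar" - this is TRUE because Jack is a knave.
- Jack (knave) says "Frank always lies" - this is FALSE (a lie) because Frank is a knight.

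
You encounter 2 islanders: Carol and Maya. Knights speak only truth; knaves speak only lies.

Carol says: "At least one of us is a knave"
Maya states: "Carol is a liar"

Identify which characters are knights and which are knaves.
Carol is a knight.
Maya is a knave.

Verification:
- Carol (knight) says "At least one of us is a knave" - this is TRUE because Maya is a knave.
- Maya (knave) says "Carol is a liar" - this is FALSE (a lie) because Carol is a knight.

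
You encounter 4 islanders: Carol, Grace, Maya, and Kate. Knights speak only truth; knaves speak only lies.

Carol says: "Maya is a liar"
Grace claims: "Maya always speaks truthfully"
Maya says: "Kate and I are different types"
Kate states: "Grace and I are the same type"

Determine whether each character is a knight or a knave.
Carol is a knave.
Grace is a knight.
Maya is a knight.
Kate is a knave.

Verification:
- Carol (knave) says "Maya is a liar" - this is FALSE (a lie) because Maya is a knight.
- Grace (knight) says "Maya always speaks truthfully" - this is TRUE because Maya is a knight.
- Maya (knight) says "Kate and I are different types" - this is TRUE because Maya is a knight and Kate is a knave.
- Kate (knave) says "Grace and I are the same type" - this is FALSE (a lie) because Kate is a knave and Grace is a knight.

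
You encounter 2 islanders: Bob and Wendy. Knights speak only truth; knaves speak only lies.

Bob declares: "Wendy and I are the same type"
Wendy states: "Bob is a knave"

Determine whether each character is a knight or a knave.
Bob is a knave.
Wendy is a knight.

Verification:
- Bob (knave) says "Wendy and I are the same type" - this is FALSE (a lie) because Bob is a knave and Wendy is a knight.
- Wendy (knight) says "Bob is a knave" - this is TRUE because Bob is a knave.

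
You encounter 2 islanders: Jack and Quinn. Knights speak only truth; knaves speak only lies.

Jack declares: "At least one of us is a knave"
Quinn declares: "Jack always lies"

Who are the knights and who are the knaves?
Jack is a knight.
Quinn is a knave.

Verification:
- Jack (knight) says "At least one of us is a knave" - this is TRUE because Quinn is a knave.
- Quinn (knave) says "Jack always lies" - this is FALSE (a lie) because Jack is a knight.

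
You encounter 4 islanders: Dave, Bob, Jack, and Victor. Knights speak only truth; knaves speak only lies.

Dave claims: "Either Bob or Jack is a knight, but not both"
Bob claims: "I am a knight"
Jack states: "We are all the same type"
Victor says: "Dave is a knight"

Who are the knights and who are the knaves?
Dave is a knight.
Bob is a knight.
Jack is a knave.
Victor is a knight.

Verification:
- Dave (knight) says "Either Bob or Jack is a knight, but not both" - this is TRUE because Bob is a knight and Jack is a knave.
- Bob (knight) says "I am a knight" - this is TRUE because Bob is a knight.
- Jack (knave) says "We are all the same type" - this is FALSE (a lie) because Dave, Bob, and Victor are knights and Jack is a knave.
- Victor (knight) says "Dave is a knight" - this is TRUE because Dave is a knight.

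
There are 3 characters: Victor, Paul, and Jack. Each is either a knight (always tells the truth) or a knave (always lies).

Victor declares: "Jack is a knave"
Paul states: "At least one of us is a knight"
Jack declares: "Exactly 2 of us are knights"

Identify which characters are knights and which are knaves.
Victor is a knave.
Paul is a knight.
Jack is a knight.

Verification:
- Victor (knave) says "Jack is a knave" - this is FALSE (a lie) because Jack is a knight.
- Paul (knight) says "At least one of us is a knight" - this is TRUE because Paul and Jack are knights.
- Jack (knight) says "Exactly 2 of us are knights" - this is TRUE because there are 2 knights.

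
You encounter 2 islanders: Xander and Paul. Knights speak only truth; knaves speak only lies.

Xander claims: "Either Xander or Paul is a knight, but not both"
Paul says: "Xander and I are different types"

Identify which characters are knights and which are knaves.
Xander is a knave.
Paul is a knave.

Verification:
- Xander (knave) says "Either Xander or Paul is a knight, but not both" - this is FALSE (a lie) because Xander is a knave and Paul is a knave.
- Paul (knave) says "Xander and I are different types" - this is FALSE (a lie) because Paul is a knave and Xander is a knave.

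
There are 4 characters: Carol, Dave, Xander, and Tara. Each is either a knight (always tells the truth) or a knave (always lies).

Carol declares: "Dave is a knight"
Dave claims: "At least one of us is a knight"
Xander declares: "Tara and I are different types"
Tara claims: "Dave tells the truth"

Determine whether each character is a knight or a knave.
Carol is a knave.
Dave is a knave.
Xander is a knave.
Tara is a knave.

Verification:
- Carol (knave) says "Dave is a knight" - this is FALSE (a lie) because Dave is a knave.
- Dave (knave) says "At least one of us is a knight" - this is FALSE (a lie) because no one is a knight.
- Xander (knave) says "Tara and I are different types" - this is FALSE (a lie) because Xander is a knave and Tara is a knave.
- Tara (knave) says "Dave tells the truth" - this is FALSE (a lie) because Dave is a knave.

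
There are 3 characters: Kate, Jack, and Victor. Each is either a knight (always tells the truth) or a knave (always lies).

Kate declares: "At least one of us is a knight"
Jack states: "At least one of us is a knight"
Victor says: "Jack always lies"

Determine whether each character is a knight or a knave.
Kate is a knight.
Jack is a knight.
Victor is a knave.

Verification:
- Kate (knight) says "At least one of us is a knight" - this is TRUE because Kate and Jack are knights.
- Jack (knight) says "At least one of us is a knight" - this is TRUE because Kate and Jack are knights.
- Victor (knave) says "Jack always lies" - this is FALSE (a lie) because Jack is a knight.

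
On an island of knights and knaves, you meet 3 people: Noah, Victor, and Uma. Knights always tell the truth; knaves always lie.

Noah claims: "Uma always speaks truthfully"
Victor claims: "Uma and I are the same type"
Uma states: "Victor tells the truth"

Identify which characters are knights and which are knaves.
Noah is a knight.
Victor is a knight.
Uma is a knight.

Verification:
- Noah (knight) says "Uma always speaks truthfully" - this is TRUE because Uma is a knight.
- Victor (knight) says "Uma and I are the same type" - this is TRUE because Victor is a knight and Uma is a knight.
- Uma (knight) says "Victor tells the truth" - this is TRUE because Victor is a knight.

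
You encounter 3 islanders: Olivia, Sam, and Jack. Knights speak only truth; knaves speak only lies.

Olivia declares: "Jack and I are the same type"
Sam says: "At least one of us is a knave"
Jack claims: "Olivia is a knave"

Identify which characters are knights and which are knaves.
Olivia is a knave.
Sam is a knight.
Jack is a knight.

Verification:
- Olivia (knave) says "Jack and I are the same type" - this is FALSE (a lie) because Olivia is a knave and Jack is a knight.
- Sam (knight) says "At least one of us is a knave" - this is TRUE because Olivia is a knave.
- Jack (knight) says "Olivia is a knave" - this is TRUE because Olivia is a knave.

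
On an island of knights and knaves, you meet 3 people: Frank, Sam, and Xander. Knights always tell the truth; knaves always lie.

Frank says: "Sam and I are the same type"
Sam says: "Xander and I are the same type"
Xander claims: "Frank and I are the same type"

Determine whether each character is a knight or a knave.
Frank is a knight.
Sam is a knight.
Xander is a knight.

Verification:
- Frank (knight) says "Sam and I are the same type" - this is TRUE because Frank is a knight and Sam is a knight.
- Sam (knight) says "Xander and I are the same type" - this is TRUE because Sam is a knight and Xander is a knight.
- Xander (knight) says "Frank and I are the same type" - this is TRUE because Xander is a knight and Frank is a knight.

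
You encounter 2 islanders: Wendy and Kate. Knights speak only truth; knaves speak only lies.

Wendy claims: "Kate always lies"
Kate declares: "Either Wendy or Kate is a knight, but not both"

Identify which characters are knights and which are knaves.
Wendy is a knave.
Kate is a knight.

Verification:
- Wendy (knave) says "Kate always lies" - this is FALSE (a lie) because Kate is a knight.
- Kate (knight) says "Either Wendy or Kate is a knight, but not both" - this is TRUE because Wendy is a knave and Kate is a knight.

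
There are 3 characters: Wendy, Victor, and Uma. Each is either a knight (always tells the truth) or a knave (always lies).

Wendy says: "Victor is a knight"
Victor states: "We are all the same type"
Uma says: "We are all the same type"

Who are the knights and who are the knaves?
Wendy is a knight.
Victor is a knight.
Uma is a knight.

Verification:
- Wendy (knight) says "Victor is a knight" - this is TRUE because Victor is a knight.
- Victor (knight) says "We are all the same type" - this is TRUE because Wendy, Victor, and Uma are knights.
- Uma (knight) says "We are all the same type" - this is TRUE because Wendy, Victor, and Uma are knights.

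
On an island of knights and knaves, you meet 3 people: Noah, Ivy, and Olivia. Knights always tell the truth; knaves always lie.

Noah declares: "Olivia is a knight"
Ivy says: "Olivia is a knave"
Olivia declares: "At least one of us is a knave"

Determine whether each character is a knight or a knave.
Noah is a knight.
Ivy is a knave.
Olivia is a knight.

Verification:
- Noah (knight) says "Olivia is a knight" - this is TRUE because Olivia is a knight.
- Ivy (knave) says "Olivia is a knave" - this is FALSE (a lie) because Olivia is a knight.
- Olivia (knight) says "At least one of us is a knave" - this is TRUE because Ivy is a knave.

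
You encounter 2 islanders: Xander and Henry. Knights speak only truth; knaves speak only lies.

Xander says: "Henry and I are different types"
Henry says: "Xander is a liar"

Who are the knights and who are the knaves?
Xander is a knight.
Henry is a knave.

Verification:
- Xander (knight) says "Henry and I are different types" - this is TRUE because Xander is a knight and Henry is a knave.
- Henry (knave) says "Xander is a liar" - this is FALSE (a lie) because Xander is a knight.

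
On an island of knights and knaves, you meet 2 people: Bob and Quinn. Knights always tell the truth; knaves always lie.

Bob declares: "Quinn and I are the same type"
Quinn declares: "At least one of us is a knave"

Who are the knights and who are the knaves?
Bob is a knave.
Quinn is a knight.

Verification:
- Bob (knave) says "Quinn and I are the same type" - this is FALSE (a lie) because Bob is a knave and Quinn is a knight.
- Quinn (knight) says "At least one of us is a knave" - this is TRUE because Bob is a knave.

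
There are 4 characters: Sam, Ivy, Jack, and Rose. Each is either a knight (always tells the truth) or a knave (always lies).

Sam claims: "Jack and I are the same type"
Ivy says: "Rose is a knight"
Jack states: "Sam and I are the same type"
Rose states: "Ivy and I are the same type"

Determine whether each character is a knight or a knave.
Sam is a knight.
Ivy is a knight.
Jack is a knight.
Rose is a knight.

Verification:
- Sam (knight) says "Jack and I are the same type" - this is TRUE because Sam is a knight and Jack is a knight.
- Ivy (knight) says "Rose is a knight" - this is TRUE because Rose is a knight.
- Jack (knight) says "Sam and I are the same type" - this is TRUE because Jack is a knight and Sam is a knight.
- Rose (knight) says "Ivy and I are the same type" - this is TRUE because Rose is a knight and Ivy is a knight.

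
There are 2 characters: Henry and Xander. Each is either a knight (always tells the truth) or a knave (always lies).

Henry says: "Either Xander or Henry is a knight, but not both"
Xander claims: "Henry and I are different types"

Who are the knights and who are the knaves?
Henry is a knave.
Xander is a knave.

Verification:
- Henry (knave) says "Either Xander or Henry is a knight, but not both" - this is FALSE (a lie) because Xander is a knave and Henry is a knave.
- Xander (knave) says "Henry and I are different types" - this is FALSE (a lie) because Xander is a knave and Henry is a knave.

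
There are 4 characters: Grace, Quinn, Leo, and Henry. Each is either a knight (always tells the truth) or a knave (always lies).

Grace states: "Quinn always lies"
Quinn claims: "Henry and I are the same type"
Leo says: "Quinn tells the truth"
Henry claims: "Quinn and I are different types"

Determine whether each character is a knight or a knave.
Grace is a knight.
Quinn is a knave.
Leo is a knave.
Henry is a knight.

Verification:
- Grace (knight) says "Quinn always lies" - this is TRUE because Quinn is a knave.
- Quinn (knave) says "Henry and I are the same type" - this is FALSE (a lie) because Quinn is a knave and Henry is a knight.
- Leo (knave) says "Quinn tells the truth" - this is FALSE (a lie) because Quinn is a knave.
- Henry (knight) says "Quinn and I are different types" - this is TRUE because Henry is a knight and Quinn is a knave.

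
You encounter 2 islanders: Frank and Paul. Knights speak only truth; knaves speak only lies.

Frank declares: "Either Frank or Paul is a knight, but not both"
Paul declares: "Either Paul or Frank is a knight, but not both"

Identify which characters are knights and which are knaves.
Frank is a knave.
Paul is a knave.

Verification:
- Frank (knave) says "Either Frank or Paul is a knight, but not both" - this is FALSE (a lie) because Frank is a knave and Paul is a knave.
- Paul (knave) says "Either Paul or Frank is a knight, but not both" - this is FALSE (a lie) because Paul is a knave and Frank is a knave.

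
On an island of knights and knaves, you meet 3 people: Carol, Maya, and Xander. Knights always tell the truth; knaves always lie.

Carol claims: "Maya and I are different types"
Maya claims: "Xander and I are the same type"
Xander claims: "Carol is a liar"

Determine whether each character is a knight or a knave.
Carol is a knave.
Maya is a knave.
Xander is a knight.

Verification:
- Carol (knave) says "Maya and I are different types" - this is FALSE (a lie) because Carol is a knave and Maya is a knave.
- Maya (knave) says "Xander and I are the same type" - this is FALSE (a lie) because Maya is a knave and Xander is a knight.
- Xander (knight) says "Carol is a liar" - this is TRUE because Carol is a knave.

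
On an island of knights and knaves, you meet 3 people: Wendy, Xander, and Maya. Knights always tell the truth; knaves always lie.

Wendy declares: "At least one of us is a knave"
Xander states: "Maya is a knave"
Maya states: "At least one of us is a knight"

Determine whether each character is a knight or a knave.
Wendy is a knight.
Xander is a knave.
Maya is a knight.

Verification:
- Wendy (knight) says "At least one of us is a knave" - this is TRUE because Xander is a knave.
- Xander (knave) says "Maya is a knave" - this is FALSE (a lie) because Maya is a knight.
- Maya (knight) says "At least one of us is a knight" - this is TRUE because Wendy and Maya are knights.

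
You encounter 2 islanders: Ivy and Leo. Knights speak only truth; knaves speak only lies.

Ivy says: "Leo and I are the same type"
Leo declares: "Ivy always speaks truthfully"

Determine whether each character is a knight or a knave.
Ivy is a knight.
Leo is a knight.

Verification:
- Ivy (knight) says "Leo and I are the same type" - this is TRUE because Ivy is a knight and Leo is a knight.
- Leo (knight) says "Ivy always speaks truthfully" - this is TRUE because Ivy is a knight.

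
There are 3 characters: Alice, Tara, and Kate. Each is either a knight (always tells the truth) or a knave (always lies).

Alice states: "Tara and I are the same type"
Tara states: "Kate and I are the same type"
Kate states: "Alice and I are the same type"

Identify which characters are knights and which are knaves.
Alice is a knight.
Tara is a knight.
Kate is a knight.

Verification:
- Alice (knight) says "Tara and I are the same type" - this is TRUE because Alice is a knight and Tara is a knight.
- Tara (knight) says "Kate and I are the same type" - this is TRUE because Tara is a knight and Kate is a knight.
- Kate (knight) says "Alice and I are the same type" - this is TRUE because Kate is a knight and Alice is a knight.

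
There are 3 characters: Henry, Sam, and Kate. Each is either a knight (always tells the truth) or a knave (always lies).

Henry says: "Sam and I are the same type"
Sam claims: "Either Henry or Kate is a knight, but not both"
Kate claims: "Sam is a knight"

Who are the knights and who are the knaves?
Henry is a knave.
Sam is a knight.
Kate is a knight.

Verification:
- Henry (knave) says "Sam and I are the same type" - this is FALSE (a lie) because Henry is a knave and Sam is a knight.
- Sam (knight) says "Either Henry or Kate is a knight, but not both" - this is TRUE because Henry is a knave and Kate is a knight.
- Kate (knight) says "Sam is a knight" - this is TRUE because Sam is a knight.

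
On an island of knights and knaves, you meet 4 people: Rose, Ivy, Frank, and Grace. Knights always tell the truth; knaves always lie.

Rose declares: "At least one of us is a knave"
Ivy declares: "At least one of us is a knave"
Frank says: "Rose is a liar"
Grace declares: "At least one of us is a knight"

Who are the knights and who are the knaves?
Rose is a knight.
Ivy is a knight.
Frank is a knave.
Grace is a knight.

Verification:
- Rose (knight) says "At least one of us is a knave" - this is TRUE because Frank is a knave.
- Ivy (knight) says "At least one of us is a knave" - this is TRUE because Frank is a knave.
- Frank (knave) says "Rose is a liar" - this is FALSE (a lie) because Rose is a knight.
- Grace (knight) says "At least one of us is a knight" - this is TRUE because Rose, Ivy, and Grace are knights.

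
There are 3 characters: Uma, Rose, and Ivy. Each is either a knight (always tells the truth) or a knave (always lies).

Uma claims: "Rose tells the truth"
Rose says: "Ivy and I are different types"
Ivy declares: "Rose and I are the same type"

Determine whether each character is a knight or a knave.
Uma is a knight.
Rose is a knight.
Ivy is a knave.

Verification:
- Uma (knight) says "Rose tells the truth" - this is TRUE because Rose is a knight.
- Rose (knight) says "Ivy and I are different types" - this is TRUE because Rose is a knight and Ivy is a knave.
- Ivy (knave) says "Rose and I are the same type" - this is FALSE (a lie) because Ivy is a knave and Rose is a knight.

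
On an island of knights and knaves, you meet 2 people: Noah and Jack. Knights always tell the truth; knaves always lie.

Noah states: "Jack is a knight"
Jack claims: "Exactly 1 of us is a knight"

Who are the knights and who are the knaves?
Noah is a knave.
Jack is a knave.

Verification:
- Noah (knave) says "Jack is a knight" - this is FALSE (a lie) because Jack is a knave.
- Jack (knave) says "Exactly 1 of us is a knight" - this is FALSE (a lie) because there are 0 knights.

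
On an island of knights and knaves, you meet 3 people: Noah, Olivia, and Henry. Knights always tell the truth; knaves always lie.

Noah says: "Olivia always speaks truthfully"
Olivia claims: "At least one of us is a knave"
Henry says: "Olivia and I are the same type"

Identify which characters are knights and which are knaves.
Noah is a knight.
Olivia is a knight.
Henry is a knave.

Verification:
- Noah (knight) says "Olivia always speaks truthfully" - this is TRUE because Olivia is a knight.
- Olivia (knight) says "At least one of us is a knave" - this is TRUE because Henry is a knave.
- Henry (knave) says "Olivia and I are the same type" - this is FALSE (a lie) because Henry is a knave and Olivia is a knight.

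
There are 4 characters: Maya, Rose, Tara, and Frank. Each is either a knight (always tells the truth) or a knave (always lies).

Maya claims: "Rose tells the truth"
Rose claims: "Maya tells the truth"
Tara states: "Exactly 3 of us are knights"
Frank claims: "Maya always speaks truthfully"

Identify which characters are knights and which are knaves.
Maya is a knave.
Rose is a knave.
Tara is a knave.
Frank is a knave.

Verification:
- Maya (knave) says "Rose tells the truth" - this is FALSE (a lie) because Rose is a knave.
- Rose (knave) says "Maya tells the truth" - this is FALSE (a lie) because Maya is a knave.
- Tara (knave) says "Exactly 3 of us are knights" - this is FALSE (a lie) because there are 0 knights.
- Frank (knave) says "Maya always speaks truthfully" - this is FALSE (a lie) because Maya is a knave.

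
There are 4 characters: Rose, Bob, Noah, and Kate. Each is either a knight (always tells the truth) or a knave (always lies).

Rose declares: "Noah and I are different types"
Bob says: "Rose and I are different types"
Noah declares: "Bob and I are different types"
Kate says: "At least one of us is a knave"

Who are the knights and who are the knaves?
Rose is a knave.
Bob is a knave.
Noah is a knave.
Kate is a knight.

Verification:
- Rose (knave) says "Noah and I are different types" - this is FALSE (a lie) because Rose is a knave and Noah is a knave.
- Bob (knave) says "Rose and I are different types" - this is FALSE (a lie) because Bob is a knave and Rose is a knave.
- Noah (knave) says "Bob and I are different types" - this is FALSE (a lie) because Noah is a knave and Bob is a knave.
- Kate (knight) says "At least one of us is a knave" - this is TRUE because Rose, Bob, and Noah are knaves.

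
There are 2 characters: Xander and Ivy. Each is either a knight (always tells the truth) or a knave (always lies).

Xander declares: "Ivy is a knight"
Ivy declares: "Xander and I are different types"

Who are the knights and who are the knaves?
Xander is a knave.
Ivy is a knave.

Verification:
- Xander (knave) says "Ivy is a knight" - this is FALSE (a lie) because Ivy is a knave.
- Ivy (knave) says "Xander and I are different types" - this is FALSE (a lie) because Ivy is a knave and Xander is a knave.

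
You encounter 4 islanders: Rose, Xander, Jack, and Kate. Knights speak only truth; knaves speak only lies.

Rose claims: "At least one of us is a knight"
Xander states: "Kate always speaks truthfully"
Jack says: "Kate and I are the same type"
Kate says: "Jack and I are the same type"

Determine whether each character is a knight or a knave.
Rose is a knight.
Xander is a knight.
Jack is a knight.
Kate is a knight.

Verification:
- Rose (knight) says "At least one of us is a knight" - this is TRUE because Rose, Xander, Jack, and Kate are knights.
- Xander (knight) says "Kate always speaks truthfully" - this is TRUE because Kate is a knight.
- Jack (knight) says "Kate and I are the same type" - this is TRUE because Jack is a knight and Kate is a knight.
- Kate (knight) says "Jack and I are the same type" - this is TRUE because Kate is a knight and Jack is a knight.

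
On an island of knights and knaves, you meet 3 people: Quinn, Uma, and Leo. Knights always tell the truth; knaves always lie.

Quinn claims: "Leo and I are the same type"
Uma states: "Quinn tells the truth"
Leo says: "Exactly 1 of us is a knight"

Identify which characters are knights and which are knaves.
Quinn is a knave.
Uma is a knave.
Leo is a knight.

Verification:
- Quinn (knave) says "Leo and I are the same type" - this is FALSE (a lie) because Quinn is a knave and Leo is a knight.
- Uma (knave) says "Quinn tells the truth" - this is FALSE (a lie) because Quinn is a knave.
- Leo (knight) says "Exactly 1 of us is a knight" - this is TRUE because there are 1 knights.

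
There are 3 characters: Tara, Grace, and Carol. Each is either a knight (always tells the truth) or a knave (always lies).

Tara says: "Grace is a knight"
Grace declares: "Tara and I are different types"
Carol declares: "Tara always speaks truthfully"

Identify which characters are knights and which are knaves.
Tara is a knave.
Grace is a knave.
Carol is a knave.

Verification:
- Tara (knave) says "Grace is a knight" - this is FALSE (a lie) because Grace is a knave.
- Grace (knave) says "Tara and I are different types" - this is FALSE (a lie) because Grace is a knave and Tara is a knave.
- Carol (knave) says "Tara always speaks truthfully" - this is FALSE (a lie) because Tara is a knave.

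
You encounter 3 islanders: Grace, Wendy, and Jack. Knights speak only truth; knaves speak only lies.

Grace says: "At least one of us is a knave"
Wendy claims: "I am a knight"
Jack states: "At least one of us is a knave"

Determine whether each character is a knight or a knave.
Grace is a knight.
Wendy is a knave.
Jack is a knight.

Verification:
- Grace (knight) says "At least one of us is a knave" - this is TRUE because Wendy is a knave.
- Wendy (knave) says "I am a knight" - this is FALSE (a lie) because Wendy is a knave.
- Jack (knight) says "At least one of us is a knave" - this is TRUE because Wendy is a knave.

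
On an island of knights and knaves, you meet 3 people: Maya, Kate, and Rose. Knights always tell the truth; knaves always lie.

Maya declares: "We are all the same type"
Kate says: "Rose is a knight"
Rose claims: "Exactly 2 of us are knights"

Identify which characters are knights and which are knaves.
Maya is a knave.
Kate is a knight.
Rose is a knight.

Verification:
- Maya (knave) says "We are all the same type" - this is FALSE (a lie) because Kate and Rose are knights and Maya is a knave.
- Kate (knight) says "Rose is a knight" - this is TRUE because Rose is a knight.
- Rose (knight) says "Exactly 2 of us are knights" - this is TRUE because there are 2 knights.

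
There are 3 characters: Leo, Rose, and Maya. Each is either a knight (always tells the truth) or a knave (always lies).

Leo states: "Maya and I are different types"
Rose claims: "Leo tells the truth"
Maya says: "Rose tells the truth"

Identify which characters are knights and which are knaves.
Leo is a knave.
Rose is a knave.
Maya is a knave.

Verification:
- Leo (knave) says "Maya and I are different types" - this is FALSE (a lie) because Leo is a knave and Maya is a knave.
- Rose (knave) says "Leo tells the truth" - this is FALSE (a lie) because Leo is a knave.
- Maya (knave) says "Rose tells the truth" - this is FALSE (a lie) because Rose is a knave.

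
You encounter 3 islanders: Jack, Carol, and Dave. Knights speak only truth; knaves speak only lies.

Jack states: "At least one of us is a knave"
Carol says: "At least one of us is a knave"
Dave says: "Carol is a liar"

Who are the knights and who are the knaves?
Jack is a knight.
Carol is a knight.
Dave is a knave.

Verification:
- Jack (knight) says "At least one of us is a knave" - this is TRUE because Dave is a knave.
- Carol (knight) says "At least one of us is a knave" - this is TRUE because Dave is a knave.
- Dave (knave) says "Carol is a liar" - this is FALSE (a lie) because Carol is a knight.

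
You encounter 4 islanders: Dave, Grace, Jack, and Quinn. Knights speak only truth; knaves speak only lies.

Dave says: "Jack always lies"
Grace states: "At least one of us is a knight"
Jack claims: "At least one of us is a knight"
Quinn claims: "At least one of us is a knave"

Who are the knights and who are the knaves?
Dave is a knave.
Grace is a knight.
Jack is a knight.
Quinn is a knight.

Verification:
- Dave (knave) says "Jack always lies" - this is FALSE (a lie) because Jack is a knight.
- Grace (knight) says "At least one of us is a knight" - this is TRUE because Grace, Jack, and Quinn are knights.
- Jack (knight) says "At least one of us is a knight" - this is TRUE because Grace, Jack, and Quinn are knights.
- Quinn (knight) says "At least one of us is a knave" - this is TRUE because Dave is a knave.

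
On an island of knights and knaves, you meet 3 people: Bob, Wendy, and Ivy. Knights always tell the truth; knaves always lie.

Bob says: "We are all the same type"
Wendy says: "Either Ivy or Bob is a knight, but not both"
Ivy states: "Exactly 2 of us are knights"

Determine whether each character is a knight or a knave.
Bob is a knave.
Wendy is a knight.
Ivy is a knight.

Verification:
- Bob (knave) says "We are all the same type" - this is FALSE (a lie) because Wendy and Ivy are knights and Bob is a knave.
- Wendy (knight) says "Either Ivy or Bob is a knight, but not both" - this is TRUE because Ivy is a knight and Bob is a knave.
- Ivy (knight) says "Exactly 2 of us are knights" - this is TRUE because there are 2 knights.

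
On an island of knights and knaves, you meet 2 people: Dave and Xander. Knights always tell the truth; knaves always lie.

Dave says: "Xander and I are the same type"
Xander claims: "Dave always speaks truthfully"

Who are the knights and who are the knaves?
Dave is a knight.
Xander is a knight.

Verification:
- Dave (knight) says "Xander and I are the same type" - this is TRUE because Dave is a knight and Xander is a knight.
- Xander (knight) says "Dave always speaks truthfully" - this is TRUE because Dave is a knight.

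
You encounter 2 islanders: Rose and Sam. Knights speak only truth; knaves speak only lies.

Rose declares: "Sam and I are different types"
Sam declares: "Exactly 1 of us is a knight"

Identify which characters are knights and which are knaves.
Rose is a knave.
Sam is a knave.

Verification:
- Rose (knave) says "Sam and I are different types" - this is FALSE (a lie) because Rose is a knave and Sam is a knave.
- Sam (knave) says "Exactly 1 of us is a knight" - this is FALSE (a lie) because there are 0 knights.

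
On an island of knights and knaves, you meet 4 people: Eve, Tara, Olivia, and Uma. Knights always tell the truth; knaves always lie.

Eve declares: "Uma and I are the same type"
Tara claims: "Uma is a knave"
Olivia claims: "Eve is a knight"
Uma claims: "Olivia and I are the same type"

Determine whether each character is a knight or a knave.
Eve is a knight.
Tara is a knave.
Olivia is a knight.
Uma is a knight.

Verification:
- Eve (knight) says "Uma and I are the same type" - this is TRUE because Eve is a knight and Uma is a knight.
- Tara (knave) says "Uma is a knave" - this is FALSE (a lie) because Uma is a knight.
- Olivia (knight) says "Eve is a knight" - this is TRUE because Eve is a knight.
- Uma (knight) says "Olivia and I are the same type" - this is TRUE because Uma is a knight and Olivia is a knight.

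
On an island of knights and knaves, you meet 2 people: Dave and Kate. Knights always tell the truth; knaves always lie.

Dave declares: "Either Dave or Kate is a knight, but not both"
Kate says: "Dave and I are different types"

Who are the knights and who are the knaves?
Dave is a knave.
Kate is a knave.

Verification:
- Dave (knave) says "Either Dave or Kate is a knight, but not both" - this is FALSE (a lie) because Dave is a knave and Kate is a knave.
- Kate (knave) says "Dave and I are different types" - this is FALSE (a lie) because Kate is a knave and Dave is a knave.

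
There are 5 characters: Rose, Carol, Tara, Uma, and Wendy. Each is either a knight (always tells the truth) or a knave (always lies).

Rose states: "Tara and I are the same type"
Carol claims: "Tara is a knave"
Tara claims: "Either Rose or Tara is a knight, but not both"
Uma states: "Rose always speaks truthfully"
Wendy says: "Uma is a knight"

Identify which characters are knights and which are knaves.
Rose is a knave.
Carol is a knave.
Tara is a knight.
Uma is a knave.
Wendy is a knave.

Verification:
- Rose (knave) says "Tara and I are the same type" - this is FALSE (a lie) because Rose is a knave and Tara is a knight.
- Carol (knave) says "Tara is a knave" - this is FALSE (a lie) because Tara is a knight.
- Tara (knight) says "Either Rose or Tara is a knight, but not both" - this is TRUE because Rose is a knave and Tara is a knight.
- Uma (knave) says "Rose always speaks truthfully" - this is FALSE (a lie) because Rose is a knave.
- Wendy (knave) says "Uma is a knight" - this is FALSE (a lie) because Uma is a knave.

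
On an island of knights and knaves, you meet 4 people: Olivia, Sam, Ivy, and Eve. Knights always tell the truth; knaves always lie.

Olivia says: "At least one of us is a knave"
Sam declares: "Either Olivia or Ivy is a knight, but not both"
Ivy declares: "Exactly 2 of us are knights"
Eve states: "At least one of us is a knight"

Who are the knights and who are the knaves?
Olivia is a knight.
Sam is a knight.
Ivy is a knave.
Eve is a knight.

Verification:
- Olivia (knight) says "At least one of us is a knave" - this is TRUE because Ivy is a knave.
- Sam (knight) says "Either Olivia or Ivy is a knight, but not both" - this is TRUE because Olivia is a knight and Ivy is a knave.
- Ivy (knave) says "Exactly 2 of us are knights" - this is FALSE (a lie) because there are 3 knights.
- Eve (knight) says "At least one of us is a knight" - this is TRUE because Olivia, Sam, and Eve are knights.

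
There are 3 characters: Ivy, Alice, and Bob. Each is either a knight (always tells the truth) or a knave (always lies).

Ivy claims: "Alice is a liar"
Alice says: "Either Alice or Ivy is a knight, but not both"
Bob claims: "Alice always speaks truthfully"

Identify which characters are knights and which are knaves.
Ivy is a knave.
Alice is a knight.
Bob is a knight.

Verification:
- Ivy (knave) says "Alice is a liar" - this is FALSE (a lie) because Alice is a knight.
- Alice (knight) says "Either Alice or Ivy is a knight, but not both" - this is TRUE because Alice is a knight and Ivy is a knave.
- Bob (knight) says "Alice always speaks truthfully" - this is TRUE because Alice is a knight.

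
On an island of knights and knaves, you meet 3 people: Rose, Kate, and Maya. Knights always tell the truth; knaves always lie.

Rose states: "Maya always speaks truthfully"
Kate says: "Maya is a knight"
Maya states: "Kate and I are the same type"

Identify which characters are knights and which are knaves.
Rose is a knight.
Kate is a knight.
Maya is a knight.

Verification:
- Rose (knight) says "Maya always speaks truthfully" - this is TRUE because Maya is a knight.
- Kate (knight) says "Maya is a knight" - this is TRUE because Maya is a knight.
- Maya (knight) says "Kate and I are the same type" - this is TRUE because Maya is a knight and Kate is a knight.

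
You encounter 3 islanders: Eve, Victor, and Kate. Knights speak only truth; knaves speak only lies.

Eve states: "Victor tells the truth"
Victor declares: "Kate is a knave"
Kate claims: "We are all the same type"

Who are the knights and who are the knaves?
Eve is a knight.
Victor is a knight.
Kate is a knave.

Verification:
- Eve (knight) says "Victor tells the truth" - this is TRUE because Victor is a knight.
- Victor (knight) says "Kate is a knave" - this is TRUE because Kate is a knave.
- Kate (knave) says "We are all the same type" - this is FALSE (a lie) because Eve and Victor are knights and Kate is a knave.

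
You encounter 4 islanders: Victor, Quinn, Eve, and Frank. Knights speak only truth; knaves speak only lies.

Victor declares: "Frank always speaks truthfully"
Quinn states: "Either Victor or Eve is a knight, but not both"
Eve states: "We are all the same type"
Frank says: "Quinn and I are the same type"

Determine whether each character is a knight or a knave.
Victor is a knight.
Quinn is a knight.
Eve is a knave.
Frank is a knight.

Verification:
- Victor (knight) says "Frank always speaks truthfully" - this is TRUE because Frank is a knight.
- Quinn (knight) says "Either Victor or Eve is a knight, but not both" - this is TRUE because Victor is a knight and Eve is a knave.
- Eve (knave) says "We are all the same type" - this is FALSE (a lie) because Victor, Quinn, and Frank are knights and Eve is a knave.
- Frank (knight) says "Quinn and I are the same type" - this is TRUE because Frank is a knight and Quinn is a knight.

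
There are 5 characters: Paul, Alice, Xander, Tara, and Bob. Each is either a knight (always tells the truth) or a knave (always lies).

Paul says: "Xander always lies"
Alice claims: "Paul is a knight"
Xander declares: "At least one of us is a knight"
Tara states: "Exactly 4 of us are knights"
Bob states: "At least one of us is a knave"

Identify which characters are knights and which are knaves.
Paul is a knave.
Alice is a knave.
Xander is a knight.
Tara is a knave.
Bob is a knight.

Verification:
- Paul (knave) says "Xander always lies" - this is FALSE (a lie) because Xander is a knight.
- Alice (knave) says "Paul is a knight" - this is FALSE (a lie) because Paul is a knave.
- Xander (knight) says "At least one of us is a knight" - this is TRUE because Xander and Bob are knights.
- Tara (knave) says "Exactly 4 of us are knights" - this is FALSE (a lie) because there are 2 knights.
- Bob (knight) says "At least one of us is a knave" - this is TRUE because Paul, Alice, and Tara are knaves.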